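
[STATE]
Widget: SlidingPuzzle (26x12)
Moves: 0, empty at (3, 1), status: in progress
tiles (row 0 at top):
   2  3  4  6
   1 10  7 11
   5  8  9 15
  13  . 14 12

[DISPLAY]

┌────┬────┬────┬────┐     
│  2 │  3 │  4 │  6 │     
├────┼────┼────┼────┤     
│  1 │ 10 │  7 │ 11 │     
├────┼────┼────┼────┤     
│  5 │  8 │  9 │ 15 │     
├────┼────┼────┼────┤     
│ 13 │    │ 14 │ 12 │     
└────┴────┴────┴────┘     
Moves: 0                  
                          
                          


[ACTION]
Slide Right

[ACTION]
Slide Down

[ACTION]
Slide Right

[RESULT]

┌────┬────┬────┬────┐     
│  2 │  3 │  4 │  6 │     
├────┼────┼────┼────┤     
│  1 │ 10 │  7 │ 11 │     
├────┼────┼────┼────┤     
│    │  8 │  9 │ 15 │     
├────┼────┼────┼────┤     
│  5 │ 13 │ 14 │ 12 │     
└────┴────┴────┴────┘     
Moves: 2                  
                          
                          


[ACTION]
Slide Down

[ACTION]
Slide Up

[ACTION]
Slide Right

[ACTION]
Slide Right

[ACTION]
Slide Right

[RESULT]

┌────┬────┬────┬────┐     
│  2 │  3 │  4 │  6 │     
├────┼────┼────┼────┤     
│  1 │ 10 │  7 │ 11 │     
├────┼────┼────┼────┤     
│    │  8 │  9 │ 15 │     
├────┼────┼────┼────┤     
│  5 │ 13 │ 14 │ 12 │     
└────┴────┴────┴────┘     
Moves: 4                  
                          
                          


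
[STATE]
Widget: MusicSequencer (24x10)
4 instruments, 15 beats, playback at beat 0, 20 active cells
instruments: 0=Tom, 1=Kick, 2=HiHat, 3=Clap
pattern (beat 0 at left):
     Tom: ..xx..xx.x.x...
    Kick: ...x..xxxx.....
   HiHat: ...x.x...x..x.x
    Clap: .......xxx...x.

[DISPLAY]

      ▼12345678901234   
   Tom··██··██·█·█···   
  Kick···█··████·····   
 HiHat···█·█···█··█·█   
  Clap·······███···█·   
                        
                        
                        
                        
                        


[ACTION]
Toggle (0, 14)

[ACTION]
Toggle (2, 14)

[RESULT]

      ▼12345678901234   
   Tom··██··██·█·█··█   
  Kick···█··████·····   
 HiHat···█·█···█··█··   
  Clap·······███···█·   
                        
                        
                        
                        
                        


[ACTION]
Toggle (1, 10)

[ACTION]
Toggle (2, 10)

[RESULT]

      ▼12345678901234   
   Tom··██··██·█·█··█   
  Kick···█··█████····   
 HiHat···█·█···██·█··   
  Clap·······███···█·   
                        
                        
                        
                        
                        


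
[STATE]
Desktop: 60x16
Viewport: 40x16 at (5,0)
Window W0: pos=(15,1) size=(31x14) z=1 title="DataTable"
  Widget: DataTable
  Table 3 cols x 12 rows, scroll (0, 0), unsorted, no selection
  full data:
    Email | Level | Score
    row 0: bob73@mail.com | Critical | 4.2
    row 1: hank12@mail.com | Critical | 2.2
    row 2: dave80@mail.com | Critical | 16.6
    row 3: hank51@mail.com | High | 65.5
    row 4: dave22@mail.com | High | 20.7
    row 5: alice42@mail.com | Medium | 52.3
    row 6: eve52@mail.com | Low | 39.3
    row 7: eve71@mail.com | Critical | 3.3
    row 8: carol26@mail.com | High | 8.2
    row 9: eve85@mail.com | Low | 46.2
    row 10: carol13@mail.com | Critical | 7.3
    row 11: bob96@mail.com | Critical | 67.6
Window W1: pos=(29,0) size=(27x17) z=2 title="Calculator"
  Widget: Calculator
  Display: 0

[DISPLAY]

                        ┏━━━━━━━━━━━━━━━
          ┏━━━━━━━━━━━━━┃ Calculator    
          ┃ DataTable   ┠───────────────
          ┠─────────────┃               
          ┃Email        ┃┌───┬───┬───┬──
          ┃─────────────┃│ 7 │ 8 │ 9 │ ÷
          ┃bob73@mail.co┃├───┼───┼───┼──
          ┃hank12@mail.c┃│ 4 │ 5 │ 6 │ ×
          ┃dave80@mail.c┃├───┼───┼───┼──
          ┃hank51@mail.c┃│ 1 │ 2 │ 3 │ -
          ┃dave22@mail.c┃├───┼───┼───┼──
          ┃alice42@mail.┃│ 0 │ . │ = │ +
          ┃eve52@mail.co┃├───┼───┼───┼──
          ┃eve71@mail.co┃│ C │ MC│ MR│ M
          ┗━━━━━━━━━━━━━┃└───┴───┴───┴──
                        ┃               


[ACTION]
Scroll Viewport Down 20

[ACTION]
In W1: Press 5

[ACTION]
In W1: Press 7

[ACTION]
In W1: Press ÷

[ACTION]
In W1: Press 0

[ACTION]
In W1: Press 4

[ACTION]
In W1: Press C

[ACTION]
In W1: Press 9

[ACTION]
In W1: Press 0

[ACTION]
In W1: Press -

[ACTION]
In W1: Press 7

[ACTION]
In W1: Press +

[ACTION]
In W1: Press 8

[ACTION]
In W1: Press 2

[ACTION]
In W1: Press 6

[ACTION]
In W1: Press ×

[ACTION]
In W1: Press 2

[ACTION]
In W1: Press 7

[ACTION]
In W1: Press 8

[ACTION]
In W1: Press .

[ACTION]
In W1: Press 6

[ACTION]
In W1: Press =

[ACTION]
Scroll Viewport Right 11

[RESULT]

             ┏━━━━━━━━━━━━━━━━━━━━━━━━━┓
━━━━━━━━━━━━━┃ Calculator              ┃
 DataTable   ┠─────────────────────────┨
─────────────┃                 253247.4┃
Email        ┃┌───┬───┬───┬───┐        ┃
─────────────┃│ 7 │ 8 │ 9 │ ÷ │        ┃
bob73@mail.co┃├───┼───┼───┼───┤        ┃
hank12@mail.c┃│ 4 │ 5 │ 6 │ × │        ┃
dave80@mail.c┃├───┼───┼───┼───┤        ┃
hank51@mail.c┃│ 1 │ 2 │ 3 │ - │        ┃
dave22@mail.c┃├───┼───┼───┼───┤        ┃
alice42@mail.┃│ 0 │ . │ = │ + │        ┃
eve52@mail.co┃├───┼───┼───┼───┤        ┃
eve71@mail.co┃│ C │ MC│ MR│ M+│        ┃
━━━━━━━━━━━━━┃└───┴───┴───┴───┘        ┃
             ┃                         ┃


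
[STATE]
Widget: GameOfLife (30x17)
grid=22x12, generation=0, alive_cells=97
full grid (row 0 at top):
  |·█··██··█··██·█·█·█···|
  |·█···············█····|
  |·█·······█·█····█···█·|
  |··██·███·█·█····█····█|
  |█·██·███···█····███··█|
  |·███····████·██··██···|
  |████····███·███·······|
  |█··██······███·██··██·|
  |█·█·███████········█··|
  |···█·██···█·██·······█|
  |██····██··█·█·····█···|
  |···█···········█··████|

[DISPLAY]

Gen: 0                        
·█··██··█··██·█·█·█···        
·█···············█····        
·█·······█·█····█···█·        
··██·███·█·█····█····█        
█·██·███···█····███··█        
·███····████·██··██···        
████····███·███·······        
█··██······███·██··██·        
█·█·███████········█··        
···█·██···█·██·······█        
██····██··█·█·····█···        
···█···········█··████        
                              
                              
                              
                              


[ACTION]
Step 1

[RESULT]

Gen: 1                        
·················█····        
███·······███··███····        
·█····█·█·······██····        
···█·█·█···██··██···██        
·····█·····█···██·█···        
······█·······███·█···        
█·······█·······████··        
█·····█········█···██·        
·██····████···█····█··        
█·██······█·██········        
··█·████····██····█··█        
··················███·        
                              
                              
                              
                              


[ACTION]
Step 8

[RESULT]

Gen: 9                        
·████····█············        
█··████·█·············        
█·······█·············        
█·····██··█···········        
·██·█··█··█···██······        
···████·██····██······        
··█···██··············        
··█··██···············        
·█···█················        
·█··█··██········█··██        
··██···██·····███···██        
···············█······        
                              
                              
                              
                              


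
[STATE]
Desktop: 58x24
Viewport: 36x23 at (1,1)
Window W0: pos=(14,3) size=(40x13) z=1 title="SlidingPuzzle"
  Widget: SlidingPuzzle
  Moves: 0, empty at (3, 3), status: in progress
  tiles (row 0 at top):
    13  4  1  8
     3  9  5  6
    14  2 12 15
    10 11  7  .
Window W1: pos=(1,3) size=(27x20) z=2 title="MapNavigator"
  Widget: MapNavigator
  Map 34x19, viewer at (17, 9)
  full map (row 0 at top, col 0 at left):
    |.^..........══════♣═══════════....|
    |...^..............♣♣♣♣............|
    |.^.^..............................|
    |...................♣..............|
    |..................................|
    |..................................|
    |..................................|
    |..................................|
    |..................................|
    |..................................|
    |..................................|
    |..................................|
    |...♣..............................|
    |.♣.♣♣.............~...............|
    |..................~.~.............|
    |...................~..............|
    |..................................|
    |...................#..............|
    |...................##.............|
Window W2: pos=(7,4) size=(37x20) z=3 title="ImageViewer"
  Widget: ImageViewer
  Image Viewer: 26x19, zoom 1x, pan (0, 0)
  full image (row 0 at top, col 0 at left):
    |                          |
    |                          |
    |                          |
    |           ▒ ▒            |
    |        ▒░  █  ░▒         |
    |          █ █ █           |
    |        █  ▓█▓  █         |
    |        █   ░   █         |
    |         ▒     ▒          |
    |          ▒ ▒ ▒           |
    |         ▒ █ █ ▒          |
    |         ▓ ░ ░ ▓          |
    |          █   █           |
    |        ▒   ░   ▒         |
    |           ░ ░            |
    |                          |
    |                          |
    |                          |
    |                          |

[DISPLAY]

                                    
                                    
┏━━━━━━━━━━━━━━━━━━━━━━━━━┓━━━━━━━━━
┃ MapN┏━━━━━━━━━━━━━━━━━━━━━━━━━━━━━
┠─────┃ ImageViewer                 
┃.....┠─────────────────────────────
┃.....┃                             
┃.....┃                             
┃.....┃                             
┃.....┃           ▒ ▒               
┃.....┃        ▒░  █  ░▒            
┃.....┃          █ █ █              
┃.....┃        █  ▓█▓  █            
┃.....┃        █   ░   █            
┃.....┃         ▒     ▒             
┃.....┃          ▒ ▒ ▒              
┃.....┃         ▒ █ █ ▒             
┃.....┃         ▓ ░ ░ ▓             
┃.....┃          █   █              
┃.....┃        ▒   ░   ▒            
┃.....┃           ░ ░               
┗━━━━━┃                             
      ┗━━━━━━━━━━━━━━━━━━━━━━━━━━━━━


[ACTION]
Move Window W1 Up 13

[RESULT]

┃ MapNavigator            ┃         
┠─────────────────────────┨         
┃.............♣♣♣♣........┃━━━━━━━━━
┃.....┏━━━━━━━━━━━━━━━━━━━━━━━━━━━━━
┃.....┃ ImageViewer                 
┃.....┠─────────────────────────────
┃.....┃                             
┃.....┃                             
┃.....┃                             
┃.....┃           ▒ ▒               
┃.....┃        ▒░  █  ░▒            
┃.....┃          █ █ █              
┃.....┃        █  ▓█▓  █            
┃.....┃        █   ░   █            
┃.....┃         ▒     ▒             
┃.....┃          ▒ ▒ ▒              
┃.....┃         ▒ █ █ ▒             
┃.....┃         ▓ ░ ░ ▓             
┗━━━━━┃          █   █              
      ┃        ▒   ░   ▒            
      ┃           ░ ░               
      ┃                             
      ┗━━━━━━━━━━━━━━━━━━━━━━━━━━━━━


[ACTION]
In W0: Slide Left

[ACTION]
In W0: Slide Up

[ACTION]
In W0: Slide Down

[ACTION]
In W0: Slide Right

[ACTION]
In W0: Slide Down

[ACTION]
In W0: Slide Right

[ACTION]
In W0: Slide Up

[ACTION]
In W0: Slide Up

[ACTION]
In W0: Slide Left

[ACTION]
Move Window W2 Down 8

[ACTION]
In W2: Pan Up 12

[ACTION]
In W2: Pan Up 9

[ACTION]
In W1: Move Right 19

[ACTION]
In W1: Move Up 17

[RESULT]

┃ MapNavigator            ┃         
┠─────────────────────────┨         
┃                         ┃━━━━━━━━━
┃     ┏━━━━━━━━━━━━━━━━━━━━━━━━━━━━━
┃     ┃ ImageViewer                 
┃     ┠─────────────────────────────
┃     ┃                             
┃     ┃                             
┃     ┃                             
┃     ┃           ▒ ▒               
┃═════┃        ▒░  █  ░▒            
┃♣....┃          █ █ █              
┃.....┃        █  ▓█▓  █            
┃.....┃        █   ░   █            
┃.....┃         ▒     ▒             
┃.....┃          ▒ ▒ ▒              
┃.....┃         ▒ █ █ ▒             
┃.....┃         ▓ ░ ░ ▓             
┗━━━━━┃          █   █              
      ┃        ▒   ░   ▒            
      ┃           ░ ░               
      ┃                             
      ┗━━━━━━━━━━━━━━━━━━━━━━━━━━━━━


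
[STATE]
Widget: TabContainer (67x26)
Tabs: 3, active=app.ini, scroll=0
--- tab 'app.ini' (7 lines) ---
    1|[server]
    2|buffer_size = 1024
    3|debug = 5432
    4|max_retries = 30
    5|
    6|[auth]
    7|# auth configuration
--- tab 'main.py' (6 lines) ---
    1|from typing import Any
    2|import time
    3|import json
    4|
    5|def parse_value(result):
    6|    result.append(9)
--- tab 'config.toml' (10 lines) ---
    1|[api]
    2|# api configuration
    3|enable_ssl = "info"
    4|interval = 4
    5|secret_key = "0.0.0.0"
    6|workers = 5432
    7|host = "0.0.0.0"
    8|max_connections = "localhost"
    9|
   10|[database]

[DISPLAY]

[app.ini]│ main.py │ config.toml                                   
───────────────────────────────────────────────────────────────────
[server]                                                           
buffer_size = 1024                                                 
debug = 5432                                                       
max_retries = 30                                                   
                                                                   
[auth]                                                             
# auth configuration                                               
                                                                   
                                                                   
                                                                   
                                                                   
                                                                   
                                                                   
                                                                   
                                                                   
                                                                   
                                                                   
                                                                   
                                                                   
                                                                   
                                                                   
                                                                   
                                                                   
                                                                   


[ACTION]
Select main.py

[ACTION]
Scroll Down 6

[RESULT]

 app.ini │[main.py]│ config.toml                                   
───────────────────────────────────────────────────────────────────
    result.append(9)                                               
                                                                   
                                                                   
                                                                   
                                                                   
                                                                   
                                                                   
                                                                   
                                                                   
                                                                   
                                                                   
                                                                   
                                                                   
                                                                   
                                                                   
                                                                   
                                                                   
                                                                   
                                                                   
                                                                   
                                                                   
                                                                   
                                                                   
                                                                   


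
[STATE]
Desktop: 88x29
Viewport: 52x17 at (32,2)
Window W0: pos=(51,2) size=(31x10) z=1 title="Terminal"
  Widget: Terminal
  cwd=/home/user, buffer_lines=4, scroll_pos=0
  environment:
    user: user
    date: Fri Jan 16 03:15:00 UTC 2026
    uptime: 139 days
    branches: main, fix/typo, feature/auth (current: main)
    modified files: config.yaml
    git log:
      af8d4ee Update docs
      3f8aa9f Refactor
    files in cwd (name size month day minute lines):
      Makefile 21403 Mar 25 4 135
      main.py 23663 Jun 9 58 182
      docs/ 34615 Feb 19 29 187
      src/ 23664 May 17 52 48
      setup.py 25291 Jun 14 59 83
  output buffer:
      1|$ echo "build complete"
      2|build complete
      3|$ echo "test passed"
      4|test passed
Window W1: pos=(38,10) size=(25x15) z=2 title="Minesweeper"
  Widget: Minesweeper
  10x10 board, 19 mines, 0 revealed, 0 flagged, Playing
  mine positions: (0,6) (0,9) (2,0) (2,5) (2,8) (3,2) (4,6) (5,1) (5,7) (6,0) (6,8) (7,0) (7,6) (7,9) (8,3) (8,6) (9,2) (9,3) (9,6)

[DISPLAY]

                   ┏━━━━━━━━━━━━━━━━━━━━━━━━━━━━━┓  
                   ┃ Terminal                    ┃  
                   ┠─────────────────────────────┨  
                   ┃$ echo "build complete"      ┃  
                   ┃build complete               ┃  
                   ┃$ echo "test passed"         ┃  
                   ┃test passed                  ┃  
                   ┃$ █                          ┃  
      ┏━━━━━━━━━━━━━━━━━━━━━━━┓                  ┃  
      ┃ Minesweeper           ┃━━━━━━━━━━━━━━━━━━┛  
      ┠───────────────────────┨                     
      ┃■■■■■■■■■■             ┃                     
      ┃■■■■■■■■■■             ┃                     
      ┃■■■■■■■■■■             ┃                     
      ┃■■■■■■■■■■             ┃                     
      ┃■■■■■■■■■■             ┃                     
      ┃■■■■■■■■■■             ┃                     


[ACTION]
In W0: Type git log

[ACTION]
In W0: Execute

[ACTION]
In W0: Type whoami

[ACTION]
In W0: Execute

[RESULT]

                   ┏━━━━━━━━━━━━━━━━━━━━━━━━━━━━━┓  
                   ┃ Terminal                    ┃  
                   ┠─────────────────────────────┨  
                   ┃$ git log                    ┃  
                   ┃af8d4ee Update docs          ┃  
                   ┃3f8aa9f Refactor             ┃  
                   ┃$ whoami                     ┃  
                   ┃user                         ┃  
      ┏━━━━━━━━━━━━━━━━━━━━━━━┓                  ┃  
      ┃ Minesweeper           ┃━━━━━━━━━━━━━━━━━━┛  
      ┠───────────────────────┨                     
      ┃■■■■■■■■■■             ┃                     
      ┃■■■■■■■■■■             ┃                     
      ┃■■■■■■■■■■             ┃                     
      ┃■■■■■■■■■■             ┃                     
      ┃■■■■■■■■■■             ┃                     
      ┃■■■■■■■■■■             ┃                     


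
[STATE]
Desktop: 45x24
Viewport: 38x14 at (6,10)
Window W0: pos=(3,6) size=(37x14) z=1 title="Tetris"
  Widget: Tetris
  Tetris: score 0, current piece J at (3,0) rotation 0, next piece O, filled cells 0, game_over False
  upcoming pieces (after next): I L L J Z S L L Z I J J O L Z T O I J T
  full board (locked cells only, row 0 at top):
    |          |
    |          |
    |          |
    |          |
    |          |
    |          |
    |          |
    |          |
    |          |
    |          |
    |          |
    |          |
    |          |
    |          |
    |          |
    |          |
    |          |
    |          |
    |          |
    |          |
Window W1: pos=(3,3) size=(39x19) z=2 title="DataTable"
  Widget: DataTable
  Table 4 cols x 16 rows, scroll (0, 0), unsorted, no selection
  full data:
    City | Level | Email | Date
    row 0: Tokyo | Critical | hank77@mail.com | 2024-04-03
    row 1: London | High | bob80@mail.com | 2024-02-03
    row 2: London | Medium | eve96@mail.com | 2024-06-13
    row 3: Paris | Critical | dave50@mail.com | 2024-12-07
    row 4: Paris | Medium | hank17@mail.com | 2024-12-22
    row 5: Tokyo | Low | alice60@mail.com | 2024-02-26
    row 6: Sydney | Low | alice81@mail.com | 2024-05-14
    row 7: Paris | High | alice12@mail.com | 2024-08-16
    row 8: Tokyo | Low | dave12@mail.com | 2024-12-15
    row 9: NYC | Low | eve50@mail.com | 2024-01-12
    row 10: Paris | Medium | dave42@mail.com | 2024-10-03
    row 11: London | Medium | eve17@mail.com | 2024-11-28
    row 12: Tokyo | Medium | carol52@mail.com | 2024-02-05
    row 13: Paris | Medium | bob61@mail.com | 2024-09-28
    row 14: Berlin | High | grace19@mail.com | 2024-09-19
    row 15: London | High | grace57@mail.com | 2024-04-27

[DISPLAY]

ndon│Medium  │eve96@mail.com  │2024┃  
ris │Critical│dave50@mail.com │2024┃  
ris │Medium  │hank17@mail.com │2024┃  
kyo │Low     │alice60@mail.com│2024┃  
dney│Low     │alice81@mail.com│2024┃  
ris │High    │alice12@mail.com│2024┃  
kyo │Low     │dave12@mail.com │2024┃  
C   │Low     │eve50@mail.com  │2024┃  
ris │Medium  │dave42@mail.com │2024┃  
ndon│Medium  │eve17@mail.com  │2024┃  
kyo │Medium  │carol52@mail.com│2024┃  
━━━━━━━━━━━━━━━━━━━━━━━━━━━━━━━━━━━┛  
                                      
                                      


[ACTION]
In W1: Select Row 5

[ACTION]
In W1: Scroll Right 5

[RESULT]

Medium  │eve96@mail.com  │2024-06-1┃  
Critical│dave50@mail.com │2024-12-0┃  
Medium  │hank17@mail.com │2024-12-2┃  
Low     │alice60@mail.com│2024-02-2┃  
Low     │alice81@mail.com│2024-05-1┃  
High    │alice12@mail.com│2024-08-1┃  
Low     │dave12@mail.com │2024-12-1┃  
Low     │eve50@mail.com  │2024-01-1┃  
Medium  │dave42@mail.com │2024-10-0┃  
Medium  │eve17@mail.com  │2024-11-2┃  
Medium  │carol52@mail.com│2024-02-0┃  
━━━━━━━━━━━━━━━━━━━━━━━━━━━━━━━━━━━┛  
                                      
                                      


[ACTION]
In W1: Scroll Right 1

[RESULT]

edium  │eve96@mail.com  │2024-06-13┃  
ritical│dave50@mail.com │2024-12-07┃  
edium  │hank17@mail.com │2024-12-22┃  
ow     │alice60@mail.com│2024-02-26┃  
ow     │alice81@mail.com│2024-05-14┃  
igh    │alice12@mail.com│2024-08-16┃  
ow     │dave12@mail.com │2024-12-15┃  
ow     │eve50@mail.com  │2024-01-12┃  
edium  │dave42@mail.com │2024-10-03┃  
edium  │eve17@mail.com  │2024-11-28┃  
edium  │carol52@mail.com│2024-02-05┃  
━━━━━━━━━━━━━━━━━━━━━━━━━━━━━━━━━━━┛  
                                      
                                      


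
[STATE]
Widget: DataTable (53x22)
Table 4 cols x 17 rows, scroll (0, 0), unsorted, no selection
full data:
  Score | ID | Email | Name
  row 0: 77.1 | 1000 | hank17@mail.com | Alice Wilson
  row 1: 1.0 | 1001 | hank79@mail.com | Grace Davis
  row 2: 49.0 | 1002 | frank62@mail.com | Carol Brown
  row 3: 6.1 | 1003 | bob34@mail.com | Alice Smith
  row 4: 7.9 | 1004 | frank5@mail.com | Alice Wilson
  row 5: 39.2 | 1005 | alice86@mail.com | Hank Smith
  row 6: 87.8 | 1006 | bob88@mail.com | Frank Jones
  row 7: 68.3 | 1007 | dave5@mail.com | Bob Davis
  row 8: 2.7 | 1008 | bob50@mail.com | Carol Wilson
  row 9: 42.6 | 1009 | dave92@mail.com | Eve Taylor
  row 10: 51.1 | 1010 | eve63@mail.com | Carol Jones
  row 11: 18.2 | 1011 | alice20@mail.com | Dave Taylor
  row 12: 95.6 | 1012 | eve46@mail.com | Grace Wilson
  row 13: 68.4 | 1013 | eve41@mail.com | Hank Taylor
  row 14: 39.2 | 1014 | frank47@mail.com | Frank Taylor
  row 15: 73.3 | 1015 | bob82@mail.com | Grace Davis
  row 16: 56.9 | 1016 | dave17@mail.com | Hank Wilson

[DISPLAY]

Score│ID  │Email           │Name                     
─────┼────┼────────────────┼────────────             
77.1 │1000│hank17@mail.com │Alice Wilson             
1.0  │1001│hank79@mail.com │Grace Davis              
49.0 │1002│frank62@mail.com│Carol Brown              
6.1  │1003│bob34@mail.com  │Alice Smith              
7.9  │1004│frank5@mail.com │Alice Wilson             
39.2 │1005│alice86@mail.com│Hank Smith               
87.8 │1006│bob88@mail.com  │Frank Jones              
68.3 │1007│dave5@mail.com  │Bob Davis                
2.7  │1008│bob50@mail.com  │Carol Wilson             
42.6 │1009│dave92@mail.com │Eve Taylor               
51.1 │1010│eve63@mail.com  │Carol Jones              
18.2 │1011│alice20@mail.com│Dave Taylor              
95.6 │1012│eve46@mail.com  │Grace Wilson             
68.4 │1013│eve41@mail.com  │Hank Taylor              
39.2 │1014│frank47@mail.com│Frank Taylor             
73.3 │1015│bob82@mail.com  │Grace Davis              
56.9 │1016│dave17@mail.com │Hank Wilson              
                                                     
                                                     
                                                     


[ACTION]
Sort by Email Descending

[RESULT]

Score│ID  │Email          ▼│Name                     
─────┼────┼────────────────┼────────────             
1.0  │1001│hank79@mail.com │Grace Davis              
77.1 │1000│hank17@mail.com │Alice Wilson             
49.0 │1002│frank62@mail.com│Carol Brown              
7.9  │1004│frank5@mail.com │Alice Wilson             
39.2 │1014│frank47@mail.com│Frank Taylor             
51.1 │1010│eve63@mail.com  │Carol Jones              
95.6 │1012│eve46@mail.com  │Grace Wilson             
68.4 │1013│eve41@mail.com  │Hank Taylor              
42.6 │1009│dave92@mail.com │Eve Taylor               
68.3 │1007│dave5@mail.com  │Bob Davis                
56.9 │1016│dave17@mail.com │Hank Wilson              
87.8 │1006│bob88@mail.com  │Frank Jones              
73.3 │1015│bob82@mail.com  │Grace Davis              
2.7  │1008│bob50@mail.com  │Carol Wilson             
6.1  │1003│bob34@mail.com  │Alice Smith              
39.2 │1005│alice86@mail.com│Hank Smith               
18.2 │1011│alice20@mail.com│Dave Taylor              
                                                     
                                                     
                                                     


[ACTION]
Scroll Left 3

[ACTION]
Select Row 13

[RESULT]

Score│ID  │Email          ▼│Name                     
─────┼────┼────────────────┼────────────             
1.0  │1001│hank79@mail.com │Grace Davis              
77.1 │1000│hank17@mail.com │Alice Wilson             
49.0 │1002│frank62@mail.com│Carol Brown              
7.9  │1004│frank5@mail.com │Alice Wilson             
39.2 │1014│frank47@mail.com│Frank Taylor             
51.1 │1010│eve63@mail.com  │Carol Jones              
95.6 │1012│eve46@mail.com  │Grace Wilson             
68.4 │1013│eve41@mail.com  │Hank Taylor              
42.6 │1009│dave92@mail.com │Eve Taylor               
68.3 │1007│dave5@mail.com  │Bob Davis                
56.9 │1016│dave17@mail.com │Hank Wilson              
87.8 │1006│bob88@mail.com  │Frank Jones              
73.3 │1015│bob82@mail.com  │Grace Davis              
>.7  │1008│bob50@mail.com  │Carol Wilson             
6.1  │1003│bob34@mail.com  │Alice Smith              
39.2 │1005│alice86@mail.com│Hank Smith               
18.2 │1011│alice20@mail.com│Dave Taylor              
                                                     
                                                     
                                                     


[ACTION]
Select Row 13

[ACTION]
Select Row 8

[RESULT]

Score│ID  │Email          ▼│Name                     
─────┼────┼────────────────┼────────────             
1.0  │1001│hank79@mail.com │Grace Davis              
77.1 │1000│hank17@mail.com │Alice Wilson             
49.0 │1002│frank62@mail.com│Carol Brown              
7.9  │1004│frank5@mail.com │Alice Wilson             
39.2 │1014│frank47@mail.com│Frank Taylor             
51.1 │1010│eve63@mail.com  │Carol Jones              
95.6 │1012│eve46@mail.com  │Grace Wilson             
68.4 │1013│eve41@mail.com  │Hank Taylor              
>2.6 │1009│dave92@mail.com │Eve Taylor               
68.3 │1007│dave5@mail.com  │Bob Davis                
56.9 │1016│dave17@mail.com │Hank Wilson              
87.8 │1006│bob88@mail.com  │Frank Jones              
73.3 │1015│bob82@mail.com  │Grace Davis              
2.7  │1008│bob50@mail.com  │Carol Wilson             
6.1  │1003│bob34@mail.com  │Alice Smith              
39.2 │1005│alice86@mail.com│Hank Smith               
18.2 │1011│alice20@mail.com│Dave Taylor              
                                                     
                                                     
                                                     


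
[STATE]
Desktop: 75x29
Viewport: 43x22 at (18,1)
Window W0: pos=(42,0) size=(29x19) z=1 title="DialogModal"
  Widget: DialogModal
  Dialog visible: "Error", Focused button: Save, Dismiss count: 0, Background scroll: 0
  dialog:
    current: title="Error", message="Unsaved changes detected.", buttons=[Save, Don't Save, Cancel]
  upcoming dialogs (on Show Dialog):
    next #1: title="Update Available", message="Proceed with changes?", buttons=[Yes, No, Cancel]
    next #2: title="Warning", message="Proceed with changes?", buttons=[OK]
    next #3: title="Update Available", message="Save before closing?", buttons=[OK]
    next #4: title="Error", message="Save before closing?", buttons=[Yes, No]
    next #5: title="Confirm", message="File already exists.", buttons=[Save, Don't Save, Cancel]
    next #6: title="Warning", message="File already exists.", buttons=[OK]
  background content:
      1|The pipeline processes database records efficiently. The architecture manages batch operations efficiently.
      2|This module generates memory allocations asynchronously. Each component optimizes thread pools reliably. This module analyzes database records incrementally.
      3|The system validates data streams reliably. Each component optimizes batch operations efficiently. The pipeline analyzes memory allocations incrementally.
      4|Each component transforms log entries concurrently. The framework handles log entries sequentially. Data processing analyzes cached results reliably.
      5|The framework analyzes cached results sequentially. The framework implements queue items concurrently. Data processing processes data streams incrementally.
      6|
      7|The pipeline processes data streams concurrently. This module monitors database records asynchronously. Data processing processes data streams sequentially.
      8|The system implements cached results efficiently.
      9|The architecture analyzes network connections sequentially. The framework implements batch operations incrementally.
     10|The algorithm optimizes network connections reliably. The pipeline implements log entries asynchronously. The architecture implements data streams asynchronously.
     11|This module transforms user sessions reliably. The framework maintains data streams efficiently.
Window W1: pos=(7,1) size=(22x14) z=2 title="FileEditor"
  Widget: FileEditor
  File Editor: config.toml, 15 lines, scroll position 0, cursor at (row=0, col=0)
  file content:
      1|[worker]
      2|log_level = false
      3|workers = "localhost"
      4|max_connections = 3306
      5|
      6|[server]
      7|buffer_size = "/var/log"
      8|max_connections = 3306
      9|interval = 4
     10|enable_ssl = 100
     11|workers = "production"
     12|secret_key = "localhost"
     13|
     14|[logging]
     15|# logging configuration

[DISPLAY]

━━━━━━━━━━┓             ┃ DialogModal      
r         ┃             ┠──────────────────
──────────┨             ┃The pipeline proce
         ▲┃             ┃This module genera
= false  █┃             ┃The system validat
"localhos░┃             ┃Each component tra
tions = 3░┃             ┃The framework anal
         ░┃             ┃  ┌───────────────
         ░┃             ┃Th│        Error  
e = "/var░┃             ┃Th│Unsaved changes
tions = 3░┃             ┃Th│[Save]  Don't S
 4       ░┃             ┃Th└───────────────
 = 100   ▼┃             ┃This module transf
━━━━━━━━━━┛             ┃                  
                        ┃                  
                        ┃                  
                        ┃                  
                        ┗━━━━━━━━━━━━━━━━━━
                                           
                                           
                                           
                                           


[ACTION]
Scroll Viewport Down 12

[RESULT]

tions = 3░┃             ┃The framework anal
         ░┃             ┃  ┌───────────────
         ░┃             ┃Th│        Error  
e = "/var░┃             ┃Th│Unsaved changes
tions = 3░┃             ┃Th│[Save]  Don't S
 4       ░┃             ┃Th└───────────────
 = 100   ▼┃             ┃This module transf
━━━━━━━━━━┛             ┃                  
                        ┃                  
                        ┃                  
                        ┃                  
                        ┗━━━━━━━━━━━━━━━━━━
                                           
                                           
                                           
                                           
                                           
                                           
                                           
                                           
                                           
                                           


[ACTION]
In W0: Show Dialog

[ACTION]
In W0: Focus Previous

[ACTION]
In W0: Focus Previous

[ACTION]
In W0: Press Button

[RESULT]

tions = 3░┃             ┃The framework anal
         ░┃             ┃                  
         ░┃             ┃The pipeline proce
e = "/var░┃             ┃The system impleme
tions = 3░┃             ┃The architecture a
 4       ░┃             ┃The algorithm opti
 = 100   ▼┃             ┃This module transf
━━━━━━━━━━┛             ┃                  
                        ┃                  
                        ┃                  
                        ┃                  
                        ┗━━━━━━━━━━━━━━━━━━
                                           
                                           
                                           
                                           
                                           
                                           
                                           
                                           
                                           
                                           
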